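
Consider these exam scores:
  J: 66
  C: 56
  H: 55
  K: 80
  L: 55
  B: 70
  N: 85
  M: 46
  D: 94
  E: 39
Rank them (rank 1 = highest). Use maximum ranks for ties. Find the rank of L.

8

Sorted (descending): 94, 85, 80, 70, 66, 56, 55, 55, 46, 39
The 2 values of 55 occupy positions 7–8 → each gets rank 8.
L has value 55 → rank 8.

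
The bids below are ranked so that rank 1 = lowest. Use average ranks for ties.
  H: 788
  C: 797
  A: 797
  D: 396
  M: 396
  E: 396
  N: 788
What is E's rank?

2

Sorted (ascending): 396, 396, 396, 788, 788, 797, 797
The 3 values of 396 occupy positions 1–3 → average rank 2.
The 2 values of 788 occupy positions 4–5 → average rank (4+5)/2 = 4.5.
The 2 values of 797 occupy positions 6–7 → average rank (6+7)/2 = 6.5.
E has value 396 → rank 2.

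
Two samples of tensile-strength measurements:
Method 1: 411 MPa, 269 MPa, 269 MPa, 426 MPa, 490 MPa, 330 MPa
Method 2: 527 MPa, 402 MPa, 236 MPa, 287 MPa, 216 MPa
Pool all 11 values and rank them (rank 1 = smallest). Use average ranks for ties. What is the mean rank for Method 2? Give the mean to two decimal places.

5.20

Sorted (ascending): 216, 236, 269, 269, 287, 330, 402, 411, 426, 490, 527
The 2 values of 269 occupy positions 3–4 → average rank (3+4)/2 = 3.5.
Method 2 values → pooled ranks: 527→11, 402→7, 236→2, 287→5, 216→1
Mean rank = (11 + 7 + 2 + 5 + 1) / 5 = 5.20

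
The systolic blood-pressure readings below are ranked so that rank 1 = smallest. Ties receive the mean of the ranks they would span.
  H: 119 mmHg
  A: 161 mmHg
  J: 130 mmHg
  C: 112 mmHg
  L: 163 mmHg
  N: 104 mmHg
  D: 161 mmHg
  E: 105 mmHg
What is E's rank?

2

Sorted (ascending): 104, 105, 112, 119, 130, 161, 161, 163
The 2 values of 161 occupy positions 6–7 → average rank (6+7)/2 = 6.5.
E has value 105 mmHg → rank 2.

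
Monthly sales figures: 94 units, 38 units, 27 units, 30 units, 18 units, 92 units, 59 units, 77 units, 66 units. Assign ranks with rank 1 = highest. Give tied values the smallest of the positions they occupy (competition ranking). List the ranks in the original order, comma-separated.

1, 6, 8, 7, 9, 2, 5, 3, 4

Sorted (descending): 94, 92, 77, 66, 59, 38, 30, 27, 18
No ties — each value takes its position as its rank.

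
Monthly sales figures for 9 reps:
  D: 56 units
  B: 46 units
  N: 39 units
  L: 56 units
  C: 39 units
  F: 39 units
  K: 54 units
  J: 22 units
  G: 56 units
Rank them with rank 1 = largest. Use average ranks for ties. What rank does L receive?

2

Sorted (descending): 56, 56, 56, 54, 46, 39, 39, 39, 22
The 3 values of 56 occupy positions 1–3 → average rank 2.
The 3 values of 39 occupy positions 6–8 → average rank 7.
L has value 56 units → rank 2.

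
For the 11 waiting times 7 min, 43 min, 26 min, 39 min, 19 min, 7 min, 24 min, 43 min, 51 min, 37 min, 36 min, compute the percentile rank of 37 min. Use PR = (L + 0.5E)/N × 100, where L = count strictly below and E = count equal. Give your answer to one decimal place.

59.1

N = 11.
Strictly below 37: 6. Equal to 37: 1.
PR = (6 + 0.5·1)/11 × 100 = 59.1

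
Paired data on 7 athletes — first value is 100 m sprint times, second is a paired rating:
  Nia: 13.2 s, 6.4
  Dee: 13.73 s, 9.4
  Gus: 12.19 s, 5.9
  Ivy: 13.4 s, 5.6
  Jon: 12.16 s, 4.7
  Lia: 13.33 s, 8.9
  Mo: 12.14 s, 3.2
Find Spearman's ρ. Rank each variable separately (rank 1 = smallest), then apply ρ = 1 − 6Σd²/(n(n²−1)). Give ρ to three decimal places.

0.786

Ranks of variable 1: 4, 7, 3, 6, 2, 5, 1
Ranks of variable 2: 5, 7, 4, 3, 2, 6, 1
d = r₁ − r₂: -1, 0, -1, 3, 0, -1, 0
d²: 1, 0, 1, 9, 0, 1, 0; Σd² = 12
ρ = 1 − 6·12/(7·48) = 1 − 72/336 = 0.786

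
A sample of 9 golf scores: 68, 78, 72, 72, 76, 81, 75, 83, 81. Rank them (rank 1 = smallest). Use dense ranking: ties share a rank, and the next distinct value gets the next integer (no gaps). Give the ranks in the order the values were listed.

Sorted (ascending): 68, 72, 72, 75, 76, 78, 81, 81, 83
The 2 values of 72 share dense rank 2.
The 2 values of 81 share dense rank 6.
Remaining distinct values take the next consecutive integers.

1, 5, 2, 2, 4, 6, 3, 7, 6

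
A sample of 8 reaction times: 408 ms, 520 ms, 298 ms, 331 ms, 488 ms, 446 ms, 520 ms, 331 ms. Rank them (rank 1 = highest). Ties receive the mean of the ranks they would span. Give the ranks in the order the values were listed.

5, 1.5, 8, 6.5, 3, 4, 1.5, 6.5

Sorted (descending): 520, 520, 488, 446, 408, 331, 331, 298
The 2 values of 520 occupy positions 1–2 → average rank (1+2)/2 = 1.5.
The 2 values of 331 occupy positions 6–7 → average rank (6+7)/2 = 6.5.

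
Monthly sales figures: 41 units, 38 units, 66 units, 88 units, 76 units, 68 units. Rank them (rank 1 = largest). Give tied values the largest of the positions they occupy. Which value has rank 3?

68

Sorted (descending): 88, 76, 68, 66, 41, 38
No ties — each value takes its position as its rank.
Rank 3 → value 68.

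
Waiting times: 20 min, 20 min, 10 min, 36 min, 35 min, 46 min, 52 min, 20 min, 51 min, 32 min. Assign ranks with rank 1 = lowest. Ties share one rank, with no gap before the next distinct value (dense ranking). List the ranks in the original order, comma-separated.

Sorted (ascending): 10, 20, 20, 20, 32, 35, 36, 46, 51, 52
The 3 values of 20 share dense rank 2.
Remaining distinct values take the next consecutive integers.

2, 2, 1, 5, 4, 6, 8, 2, 7, 3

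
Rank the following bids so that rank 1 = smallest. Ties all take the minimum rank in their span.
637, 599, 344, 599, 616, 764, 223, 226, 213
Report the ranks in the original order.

Sorted (ascending): 213, 223, 226, 344, 599, 599, 616, 637, 764
The 2 values of 599 occupy positions 5–6 → each gets rank 5.

8, 5, 4, 5, 7, 9, 2, 3, 1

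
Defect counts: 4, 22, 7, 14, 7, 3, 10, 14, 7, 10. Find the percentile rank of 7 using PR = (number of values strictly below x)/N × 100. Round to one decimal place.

20.0

N = 10.
Strictly below 7: 2. Equal to 7: 3.
PR = 2/10 × 100 = 20.0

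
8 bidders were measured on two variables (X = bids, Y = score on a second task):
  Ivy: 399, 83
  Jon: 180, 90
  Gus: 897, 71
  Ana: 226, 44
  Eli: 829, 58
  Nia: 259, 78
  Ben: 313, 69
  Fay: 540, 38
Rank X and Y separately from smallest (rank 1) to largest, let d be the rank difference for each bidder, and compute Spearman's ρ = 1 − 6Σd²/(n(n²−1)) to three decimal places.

-0.333

Ranks of variable 1: 5, 1, 8, 2, 7, 3, 4, 6
Ranks of variable 2: 7, 8, 5, 2, 3, 6, 4, 1
d = r₁ − r₂: -2, -7, 3, 0, 4, -3, 0, 5
d²: 4, 49, 9, 0, 16, 9, 0, 25; Σd² = 112
ρ = 1 − 6·112/(8·63) = 1 − 672/504 = -0.333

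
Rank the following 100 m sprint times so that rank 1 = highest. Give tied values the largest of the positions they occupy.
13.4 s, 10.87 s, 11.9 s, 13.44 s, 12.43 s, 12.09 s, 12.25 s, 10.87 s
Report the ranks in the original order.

2, 8, 6, 1, 3, 5, 4, 8

Sorted (descending): 13.44, 13.4, 12.43, 12.25, 12.09, 11.9, 10.87, 10.87
The 2 values of 10.87 occupy positions 7–8 → each gets rank 8.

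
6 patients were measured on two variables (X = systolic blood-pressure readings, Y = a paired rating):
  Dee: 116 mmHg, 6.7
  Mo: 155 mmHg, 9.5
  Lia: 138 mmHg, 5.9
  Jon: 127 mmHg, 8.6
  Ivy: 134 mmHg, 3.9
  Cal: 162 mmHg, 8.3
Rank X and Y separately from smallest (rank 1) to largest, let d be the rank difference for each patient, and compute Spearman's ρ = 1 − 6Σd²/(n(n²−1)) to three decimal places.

Ranks of variable 1: 1, 5, 4, 2, 3, 6
Ranks of variable 2: 3, 6, 2, 5, 1, 4
d = r₁ − r₂: -2, -1, 2, -3, 2, 2
d²: 4, 1, 4, 9, 4, 4; Σd² = 26
ρ = 1 − 6·26/(6·35) = 1 − 156/210 = 0.257

0.257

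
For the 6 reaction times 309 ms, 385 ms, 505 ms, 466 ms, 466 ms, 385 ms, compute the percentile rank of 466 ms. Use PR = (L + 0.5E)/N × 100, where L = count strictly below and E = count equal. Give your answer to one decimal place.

66.7

N = 6.
Strictly below 466: 3. Equal to 466: 2.
PR = (3 + 0.5·2)/6 × 100 = 66.7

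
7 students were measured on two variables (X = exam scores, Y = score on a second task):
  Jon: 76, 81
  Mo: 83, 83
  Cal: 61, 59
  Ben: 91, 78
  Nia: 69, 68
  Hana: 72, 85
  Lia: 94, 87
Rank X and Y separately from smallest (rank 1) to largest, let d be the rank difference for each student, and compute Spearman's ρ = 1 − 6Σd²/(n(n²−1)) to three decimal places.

Ranks of variable 1: 4, 5, 1, 6, 2, 3, 7
Ranks of variable 2: 4, 5, 1, 3, 2, 6, 7
d = r₁ − r₂: 0, 0, 0, 3, 0, -3, 0
d²: 0, 0, 0, 9, 0, 9, 0; Σd² = 18
ρ = 1 − 6·18/(7·48) = 1 − 108/336 = 0.679

0.679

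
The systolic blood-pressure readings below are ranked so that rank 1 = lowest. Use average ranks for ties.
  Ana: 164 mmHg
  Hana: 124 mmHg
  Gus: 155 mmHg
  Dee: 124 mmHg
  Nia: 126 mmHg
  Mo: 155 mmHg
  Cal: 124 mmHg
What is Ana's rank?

Sorted (ascending): 124, 124, 124, 126, 155, 155, 164
The 3 values of 124 occupy positions 1–3 → average rank 2.
The 2 values of 155 occupy positions 5–6 → average rank (5+6)/2 = 5.5.
Ana has value 164 mmHg → rank 7.

7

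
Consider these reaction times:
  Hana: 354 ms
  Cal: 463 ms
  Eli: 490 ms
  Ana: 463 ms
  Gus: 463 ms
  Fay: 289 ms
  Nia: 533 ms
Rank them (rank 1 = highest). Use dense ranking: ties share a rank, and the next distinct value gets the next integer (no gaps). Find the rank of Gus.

3

Sorted (descending): 533, 490, 463, 463, 463, 354, 289
The 3 values of 463 share dense rank 3.
Remaining distinct values take the next consecutive integers.
Gus has value 463 ms → rank 3.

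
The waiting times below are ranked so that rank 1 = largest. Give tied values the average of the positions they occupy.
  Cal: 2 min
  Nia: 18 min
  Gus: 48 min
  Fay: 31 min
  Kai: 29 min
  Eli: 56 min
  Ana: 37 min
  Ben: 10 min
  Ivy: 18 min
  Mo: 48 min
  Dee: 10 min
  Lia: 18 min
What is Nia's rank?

Sorted (descending): 56, 48, 48, 37, 31, 29, 18, 18, 18, 10, 10, 2
The 2 values of 48 occupy positions 2–3 → average rank (2+3)/2 = 2.5.
The 3 values of 18 occupy positions 7–9 → average rank 8.
The 2 values of 10 occupy positions 10–11 → average rank (10+11)/2 = 10.5.
Nia has value 18 min → rank 8.

8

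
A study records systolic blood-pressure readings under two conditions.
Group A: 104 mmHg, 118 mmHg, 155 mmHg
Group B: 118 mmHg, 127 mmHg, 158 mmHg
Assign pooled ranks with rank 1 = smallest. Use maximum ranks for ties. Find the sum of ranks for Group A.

9

Sorted (ascending): 104, 118, 118, 127, 155, 158
The 2 values of 118 occupy positions 2–3 → each gets rank 3.
Group A values → pooled ranks: 104→1, 118→3, 155→5
Rank sum = 1 + 3 + 5 = 9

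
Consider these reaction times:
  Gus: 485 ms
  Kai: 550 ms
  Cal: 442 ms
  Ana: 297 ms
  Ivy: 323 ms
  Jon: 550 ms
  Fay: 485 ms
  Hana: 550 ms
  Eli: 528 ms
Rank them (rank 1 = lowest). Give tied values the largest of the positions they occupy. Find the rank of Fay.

5

Sorted (ascending): 297, 323, 442, 485, 485, 528, 550, 550, 550
The 2 values of 485 occupy positions 4–5 → each gets rank 5.
The 3 values of 550 occupy positions 7–9 → each gets rank 9.
Fay has value 485 ms → rank 5.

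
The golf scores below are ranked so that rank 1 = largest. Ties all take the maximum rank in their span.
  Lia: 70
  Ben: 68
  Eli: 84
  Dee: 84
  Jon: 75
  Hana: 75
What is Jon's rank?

4

Sorted (descending): 84, 84, 75, 75, 70, 68
The 2 values of 84 occupy positions 1–2 → each gets rank 2.
The 2 values of 75 occupy positions 3–4 → each gets rank 4.
Jon has value 75 → rank 4.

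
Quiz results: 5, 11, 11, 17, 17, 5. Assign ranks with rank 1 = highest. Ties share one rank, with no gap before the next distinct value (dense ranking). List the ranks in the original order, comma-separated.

Sorted (descending): 17, 17, 11, 11, 5, 5
The 2 values of 17 share dense rank 1.
The 2 values of 11 share dense rank 2.
The 2 values of 5 share dense rank 3.

3, 2, 2, 1, 1, 3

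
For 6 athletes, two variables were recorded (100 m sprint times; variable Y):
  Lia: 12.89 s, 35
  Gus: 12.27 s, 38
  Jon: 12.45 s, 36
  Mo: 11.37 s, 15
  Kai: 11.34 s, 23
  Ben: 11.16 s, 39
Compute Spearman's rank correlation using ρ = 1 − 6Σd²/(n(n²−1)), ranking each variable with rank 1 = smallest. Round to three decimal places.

Ranks of variable 1: 6, 4, 5, 3, 2, 1
Ranks of variable 2: 3, 5, 4, 1, 2, 6
d = r₁ − r₂: 3, -1, 1, 2, 0, -5
d²: 9, 1, 1, 4, 0, 25; Σd² = 40
ρ = 1 − 6·40/(6·35) = 1 − 240/210 = -0.143

-0.143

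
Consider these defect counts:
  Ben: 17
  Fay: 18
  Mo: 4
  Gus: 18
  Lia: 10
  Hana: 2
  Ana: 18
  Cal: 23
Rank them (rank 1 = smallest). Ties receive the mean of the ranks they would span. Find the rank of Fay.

Sorted (ascending): 2, 4, 10, 17, 18, 18, 18, 23
The 3 values of 18 occupy positions 5–7 → average rank 6.
Fay has value 18 → rank 6.

6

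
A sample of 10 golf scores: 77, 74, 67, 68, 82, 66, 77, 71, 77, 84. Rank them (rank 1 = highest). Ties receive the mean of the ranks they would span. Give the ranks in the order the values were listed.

Sorted (descending): 84, 82, 77, 77, 77, 74, 71, 68, 67, 66
The 3 values of 77 occupy positions 3–5 → average rank 4.

4, 6, 9, 8, 2, 10, 4, 7, 4, 1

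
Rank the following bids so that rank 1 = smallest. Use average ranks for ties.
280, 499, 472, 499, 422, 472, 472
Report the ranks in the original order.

1, 6.5, 4, 6.5, 2, 4, 4

Sorted (ascending): 280, 422, 472, 472, 472, 499, 499
The 3 values of 472 occupy positions 3–5 → average rank 4.
The 2 values of 499 occupy positions 6–7 → average rank (6+7)/2 = 6.5.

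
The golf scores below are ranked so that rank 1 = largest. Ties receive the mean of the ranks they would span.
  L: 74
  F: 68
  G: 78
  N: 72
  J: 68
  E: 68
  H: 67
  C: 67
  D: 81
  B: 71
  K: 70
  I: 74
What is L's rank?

Sorted (descending): 81, 78, 74, 74, 72, 71, 70, 68, 68, 68, 67, 67
The 2 values of 74 occupy positions 3–4 → average rank (3+4)/2 = 3.5.
The 3 values of 68 occupy positions 8–10 → average rank 9.
The 2 values of 67 occupy positions 11–12 → average rank (11+12)/2 = 11.5.
L has value 74 → rank 3.5.

3.5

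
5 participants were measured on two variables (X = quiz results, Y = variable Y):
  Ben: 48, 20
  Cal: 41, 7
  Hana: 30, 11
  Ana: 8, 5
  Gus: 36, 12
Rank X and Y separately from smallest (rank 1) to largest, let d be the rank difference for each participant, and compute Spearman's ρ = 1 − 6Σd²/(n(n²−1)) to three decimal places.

Ranks of variable 1: 5, 4, 2, 1, 3
Ranks of variable 2: 5, 2, 3, 1, 4
d = r₁ − r₂: 0, 2, -1, 0, -1
d²: 0, 4, 1, 0, 1; Σd² = 6
ρ = 1 − 6·6/(5·24) = 1 − 36/120 = 0.700

0.700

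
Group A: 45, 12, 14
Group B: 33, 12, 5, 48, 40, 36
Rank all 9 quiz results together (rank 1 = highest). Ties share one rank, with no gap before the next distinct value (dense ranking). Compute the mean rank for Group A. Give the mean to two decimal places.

Sorted (descending): 48, 45, 40, 36, 33, 14, 12, 12, 5
The 2 values of 12 share dense rank 7.
Remaining distinct values take the next consecutive integers.
Group A values → pooled ranks: 45→2, 12→7, 14→6
Mean rank = (2 + 7 + 6) / 3 = 5.00

5.00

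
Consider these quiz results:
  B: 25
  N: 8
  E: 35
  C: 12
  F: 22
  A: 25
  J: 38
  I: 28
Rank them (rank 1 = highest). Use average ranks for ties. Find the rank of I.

Sorted (descending): 38, 35, 28, 25, 25, 22, 12, 8
The 2 values of 25 occupy positions 4–5 → average rank (4+5)/2 = 4.5.
I has value 28 → rank 3.

3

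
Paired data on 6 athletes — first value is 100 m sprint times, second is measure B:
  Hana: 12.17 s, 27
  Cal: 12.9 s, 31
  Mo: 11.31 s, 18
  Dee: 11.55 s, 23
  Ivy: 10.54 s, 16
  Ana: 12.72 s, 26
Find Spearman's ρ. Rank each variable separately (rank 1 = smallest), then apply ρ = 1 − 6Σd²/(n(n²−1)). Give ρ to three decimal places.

0.943

Ranks of variable 1: 4, 6, 2, 3, 1, 5
Ranks of variable 2: 5, 6, 2, 3, 1, 4
d = r₁ − r₂: -1, 0, 0, 0, 0, 1
d²: 1, 0, 0, 0, 0, 1; Σd² = 2
ρ = 1 − 6·2/(6·35) = 1 − 12/210 = 0.943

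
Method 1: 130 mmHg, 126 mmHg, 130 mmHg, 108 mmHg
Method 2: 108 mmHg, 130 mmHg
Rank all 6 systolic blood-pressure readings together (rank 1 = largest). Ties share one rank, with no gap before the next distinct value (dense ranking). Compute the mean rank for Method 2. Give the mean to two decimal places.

2.00

Sorted (descending): 130, 130, 130, 126, 108, 108
The 3 values of 130 share dense rank 1.
The 2 values of 108 share dense rank 3.
Remaining distinct values take the next consecutive integers.
Method 2 values → pooled ranks: 108→3, 130→1
Mean rank = (3 + 1) / 2 = 2.00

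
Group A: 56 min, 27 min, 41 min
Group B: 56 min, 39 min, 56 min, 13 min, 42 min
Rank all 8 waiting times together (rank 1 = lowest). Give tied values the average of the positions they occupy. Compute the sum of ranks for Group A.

Sorted (ascending): 13, 27, 39, 41, 42, 56, 56, 56
The 3 values of 56 occupy positions 6–8 → average rank 7.
Group A values → pooled ranks: 56→7, 27→2, 41→4
Rank sum = 7 + 2 + 4 = 13

13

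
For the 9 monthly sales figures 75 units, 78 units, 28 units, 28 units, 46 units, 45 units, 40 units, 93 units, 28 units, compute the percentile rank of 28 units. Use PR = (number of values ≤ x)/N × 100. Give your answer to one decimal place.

N = 9.
Strictly below 28: 0. Equal to 28: 3.
PR = 3/9 × 100 = 33.3

33.3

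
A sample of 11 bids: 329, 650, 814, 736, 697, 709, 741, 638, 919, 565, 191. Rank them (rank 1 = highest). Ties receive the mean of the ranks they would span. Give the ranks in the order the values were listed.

Sorted (descending): 919, 814, 741, 736, 709, 697, 650, 638, 565, 329, 191
No ties — each value takes its position as its rank.

10, 7, 2, 4, 6, 5, 3, 8, 1, 9, 11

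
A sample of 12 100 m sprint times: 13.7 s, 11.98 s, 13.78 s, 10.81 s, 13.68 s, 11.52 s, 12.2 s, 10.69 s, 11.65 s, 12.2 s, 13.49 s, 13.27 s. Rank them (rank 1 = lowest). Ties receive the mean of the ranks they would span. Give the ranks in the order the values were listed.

11, 5, 12, 2, 10, 3, 6.5, 1, 4, 6.5, 9, 8

Sorted (ascending): 10.69, 10.81, 11.52, 11.65, 11.98, 12.2, 12.2, 13.27, 13.49, 13.68, 13.7, 13.78
The 2 values of 12.2 occupy positions 6–7 → average rank (6+7)/2 = 6.5.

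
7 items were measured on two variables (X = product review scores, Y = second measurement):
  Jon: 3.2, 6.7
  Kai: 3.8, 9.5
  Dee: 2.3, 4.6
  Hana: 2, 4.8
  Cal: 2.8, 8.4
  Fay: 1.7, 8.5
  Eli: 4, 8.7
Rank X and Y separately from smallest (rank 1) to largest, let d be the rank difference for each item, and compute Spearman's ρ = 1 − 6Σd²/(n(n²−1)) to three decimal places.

0.536

Ranks of variable 1: 5, 6, 3, 2, 4, 1, 7
Ranks of variable 2: 3, 7, 1, 2, 4, 5, 6
d = r₁ − r₂: 2, -1, 2, 0, 0, -4, 1
d²: 4, 1, 4, 0, 0, 16, 1; Σd² = 26
ρ = 1 − 6·26/(7·48) = 1 − 156/336 = 0.536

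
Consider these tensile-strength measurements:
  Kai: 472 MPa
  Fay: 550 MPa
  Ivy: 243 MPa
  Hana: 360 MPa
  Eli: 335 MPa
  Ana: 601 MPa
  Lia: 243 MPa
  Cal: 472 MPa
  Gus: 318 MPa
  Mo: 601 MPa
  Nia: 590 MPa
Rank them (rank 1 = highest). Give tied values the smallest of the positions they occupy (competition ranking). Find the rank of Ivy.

10

Sorted (descending): 601, 601, 590, 550, 472, 472, 360, 335, 318, 243, 243
The 2 values of 601 occupy positions 1–2 → each gets rank 1.
The 2 values of 472 occupy positions 5–6 → each gets rank 5.
The 2 values of 243 occupy positions 10–11 → each gets rank 10.
Ivy has value 243 MPa → rank 10.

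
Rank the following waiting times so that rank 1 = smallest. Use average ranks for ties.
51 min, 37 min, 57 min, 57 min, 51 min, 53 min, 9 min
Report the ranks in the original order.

3.5, 2, 6.5, 6.5, 3.5, 5, 1

Sorted (ascending): 9, 37, 51, 51, 53, 57, 57
The 2 values of 51 occupy positions 3–4 → average rank (3+4)/2 = 3.5.
The 2 values of 57 occupy positions 6–7 → average rank (6+7)/2 = 6.5.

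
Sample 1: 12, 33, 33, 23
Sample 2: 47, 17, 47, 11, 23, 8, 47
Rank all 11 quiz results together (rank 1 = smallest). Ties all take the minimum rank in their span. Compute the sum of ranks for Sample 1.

Sorted (ascending): 8, 11, 12, 17, 23, 23, 33, 33, 47, 47, 47
The 2 values of 23 occupy positions 5–6 → each gets rank 5.
The 2 values of 33 occupy positions 7–8 → each gets rank 7.
The 3 values of 47 occupy positions 9–11 → each gets rank 9.
Sample 1 values → pooled ranks: 12→3, 33→7, 33→7, 23→5
Rank sum = 3 + 7 + 7 + 5 = 22

22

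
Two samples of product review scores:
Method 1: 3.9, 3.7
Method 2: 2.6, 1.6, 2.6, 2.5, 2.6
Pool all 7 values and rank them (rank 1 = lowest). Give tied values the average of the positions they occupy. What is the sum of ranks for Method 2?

Sorted (ascending): 1.6, 2.5, 2.6, 2.6, 2.6, 3.7, 3.9
The 3 values of 2.6 occupy positions 3–5 → average rank 4.
Method 2 values → pooled ranks: 2.6→4, 1.6→1, 2.6→4, 2.5→2, 2.6→4
Rank sum = 4 + 1 + 4 + 2 + 4 = 15

15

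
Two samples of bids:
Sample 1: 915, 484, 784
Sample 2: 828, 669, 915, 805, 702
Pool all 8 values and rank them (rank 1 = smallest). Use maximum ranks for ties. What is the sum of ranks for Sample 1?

13

Sorted (ascending): 484, 669, 702, 784, 805, 828, 915, 915
The 2 values of 915 occupy positions 7–8 → each gets rank 8.
Sample 1 values → pooled ranks: 915→8, 484→1, 784→4
Rank sum = 8 + 1 + 4 = 13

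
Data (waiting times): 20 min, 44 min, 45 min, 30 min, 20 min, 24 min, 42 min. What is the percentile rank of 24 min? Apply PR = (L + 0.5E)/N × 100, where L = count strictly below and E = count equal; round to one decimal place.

N = 7.
Strictly below 24: 2. Equal to 24: 1.
PR = (2 + 0.5·1)/7 × 100 = 35.7

35.7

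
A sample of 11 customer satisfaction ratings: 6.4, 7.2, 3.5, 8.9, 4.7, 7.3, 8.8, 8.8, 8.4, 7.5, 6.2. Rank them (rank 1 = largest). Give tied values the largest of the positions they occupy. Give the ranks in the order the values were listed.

Sorted (descending): 8.9, 8.8, 8.8, 8.4, 7.5, 7.3, 7.2, 6.4, 6.2, 4.7, 3.5
The 2 values of 8.8 occupy positions 2–3 → each gets rank 3.

8, 7, 11, 1, 10, 6, 3, 3, 4, 5, 9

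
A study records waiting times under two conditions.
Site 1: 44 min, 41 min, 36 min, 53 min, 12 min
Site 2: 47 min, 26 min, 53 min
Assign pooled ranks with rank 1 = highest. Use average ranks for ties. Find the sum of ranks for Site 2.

Sorted (descending): 53, 53, 47, 44, 41, 36, 26, 12
The 2 values of 53 occupy positions 1–2 → average rank (1+2)/2 = 1.5.
Site 2 values → pooled ranks: 47→3, 26→7, 53→1.5
Rank sum = 3 + 7 + 1.5 = 11.5

11.5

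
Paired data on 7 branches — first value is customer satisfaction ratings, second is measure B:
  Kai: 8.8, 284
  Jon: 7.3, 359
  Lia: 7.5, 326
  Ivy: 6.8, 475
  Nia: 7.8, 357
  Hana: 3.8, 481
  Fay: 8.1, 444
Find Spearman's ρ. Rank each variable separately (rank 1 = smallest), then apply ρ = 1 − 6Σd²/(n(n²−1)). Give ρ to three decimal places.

Ranks of variable 1: 7, 3, 4, 2, 5, 1, 6
Ranks of variable 2: 1, 4, 2, 6, 3, 7, 5
d = r₁ − r₂: 6, -1, 2, -4, 2, -6, 1
d²: 36, 1, 4, 16, 4, 36, 1; Σd² = 98
ρ = 1 − 6·98/(7·48) = 1 − 588/336 = -0.750

-0.750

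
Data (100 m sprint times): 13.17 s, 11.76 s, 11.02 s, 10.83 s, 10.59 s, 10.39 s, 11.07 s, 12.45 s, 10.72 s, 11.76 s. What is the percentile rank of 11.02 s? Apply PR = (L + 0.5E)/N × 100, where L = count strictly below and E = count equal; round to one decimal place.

45.0

N = 10.
Strictly below 11.02: 4. Equal to 11.02: 1.
PR = (4 + 0.5·1)/10 × 100 = 45.0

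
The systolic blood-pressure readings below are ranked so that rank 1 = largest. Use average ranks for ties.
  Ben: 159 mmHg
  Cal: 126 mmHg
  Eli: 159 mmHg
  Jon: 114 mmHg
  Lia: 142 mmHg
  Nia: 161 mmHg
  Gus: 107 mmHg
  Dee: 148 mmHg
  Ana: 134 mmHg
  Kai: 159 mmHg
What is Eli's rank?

3

Sorted (descending): 161, 159, 159, 159, 148, 142, 134, 126, 114, 107
The 3 values of 159 occupy positions 2–4 → average rank 3.
Eli has value 159 mmHg → rank 3.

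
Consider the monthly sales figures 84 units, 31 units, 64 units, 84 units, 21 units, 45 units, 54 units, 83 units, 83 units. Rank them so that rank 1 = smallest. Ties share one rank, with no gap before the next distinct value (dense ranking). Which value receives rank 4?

54

Sorted (ascending): 21, 31, 45, 54, 64, 83, 83, 84, 84
The 2 values of 83 share dense rank 6.
The 2 values of 84 share dense rank 7.
Remaining distinct values take the next consecutive integers.
Rank 4 → value 54.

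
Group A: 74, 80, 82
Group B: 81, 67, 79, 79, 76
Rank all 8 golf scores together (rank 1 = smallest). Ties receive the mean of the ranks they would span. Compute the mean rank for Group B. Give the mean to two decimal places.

Sorted (ascending): 67, 74, 76, 79, 79, 80, 81, 82
The 2 values of 79 occupy positions 4–5 → average rank (4+5)/2 = 4.5.
Group B values → pooled ranks: 81→7, 67→1, 79→4.5, 79→4.5, 76→3
Mean rank = (7 + 1 + 4.5 + 4.5 + 3) / 5 = 4.00

4.00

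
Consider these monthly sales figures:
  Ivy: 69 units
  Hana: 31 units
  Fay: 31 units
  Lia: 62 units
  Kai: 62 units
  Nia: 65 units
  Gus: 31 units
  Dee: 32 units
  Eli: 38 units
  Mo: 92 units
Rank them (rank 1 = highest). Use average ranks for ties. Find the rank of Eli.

6

Sorted (descending): 92, 69, 65, 62, 62, 38, 32, 31, 31, 31
The 2 values of 62 occupy positions 4–5 → average rank (4+5)/2 = 4.5.
The 3 values of 31 occupy positions 8–10 → average rank 9.
Eli has value 38 units → rank 6.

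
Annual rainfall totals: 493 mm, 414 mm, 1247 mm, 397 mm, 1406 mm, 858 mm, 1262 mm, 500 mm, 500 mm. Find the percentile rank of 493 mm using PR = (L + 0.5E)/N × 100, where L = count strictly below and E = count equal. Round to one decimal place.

27.8

N = 9.
Strictly below 493: 2. Equal to 493: 1.
PR = (2 + 0.5·1)/9 × 100 = 27.8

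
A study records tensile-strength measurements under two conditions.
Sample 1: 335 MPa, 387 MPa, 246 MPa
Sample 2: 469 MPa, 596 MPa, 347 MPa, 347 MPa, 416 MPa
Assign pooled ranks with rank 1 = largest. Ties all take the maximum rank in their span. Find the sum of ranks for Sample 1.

19

Sorted (descending): 596, 469, 416, 387, 347, 347, 335, 246
The 2 values of 347 occupy positions 5–6 → each gets rank 6.
Sample 1 values → pooled ranks: 335→7, 387→4, 246→8
Rank sum = 7 + 4 + 8 = 19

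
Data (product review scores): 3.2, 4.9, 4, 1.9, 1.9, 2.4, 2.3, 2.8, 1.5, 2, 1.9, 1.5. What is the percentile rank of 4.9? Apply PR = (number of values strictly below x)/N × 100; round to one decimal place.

91.7

N = 12.
Strictly below 4.9: 11. Equal to 4.9: 1.
PR = 11/12 × 100 = 91.7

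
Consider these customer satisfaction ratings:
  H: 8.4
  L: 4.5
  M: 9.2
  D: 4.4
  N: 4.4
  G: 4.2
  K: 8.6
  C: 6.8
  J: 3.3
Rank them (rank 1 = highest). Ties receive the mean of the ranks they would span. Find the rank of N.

6.5

Sorted (descending): 9.2, 8.6, 8.4, 6.8, 4.5, 4.4, 4.4, 4.2, 3.3
The 2 values of 4.4 occupy positions 6–7 → average rank (6+7)/2 = 6.5.
N has value 4.4 → rank 6.5.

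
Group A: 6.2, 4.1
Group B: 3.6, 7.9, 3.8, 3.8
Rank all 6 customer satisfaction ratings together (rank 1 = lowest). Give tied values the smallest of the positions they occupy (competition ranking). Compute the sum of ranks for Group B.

Sorted (ascending): 3.6, 3.8, 3.8, 4.1, 6.2, 7.9
The 2 values of 3.8 occupy positions 2–3 → each gets rank 2.
Group B values → pooled ranks: 3.6→1, 7.9→6, 3.8→2, 3.8→2
Rank sum = 1 + 6 + 2 + 2 = 11

11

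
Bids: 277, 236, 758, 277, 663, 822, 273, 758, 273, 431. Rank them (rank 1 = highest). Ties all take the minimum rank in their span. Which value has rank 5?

431

Sorted (descending): 822, 758, 758, 663, 431, 277, 277, 273, 273, 236
The 2 values of 758 occupy positions 2–3 → each gets rank 2.
The 2 values of 277 occupy positions 6–7 → each gets rank 6.
The 2 values of 273 occupy positions 8–9 → each gets rank 8.
Rank 5 → value 431.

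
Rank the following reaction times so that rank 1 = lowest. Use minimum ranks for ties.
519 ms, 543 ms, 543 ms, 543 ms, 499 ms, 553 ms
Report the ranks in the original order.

2, 3, 3, 3, 1, 6

Sorted (ascending): 499, 519, 543, 543, 543, 553
The 3 values of 543 occupy positions 3–5 → each gets rank 3.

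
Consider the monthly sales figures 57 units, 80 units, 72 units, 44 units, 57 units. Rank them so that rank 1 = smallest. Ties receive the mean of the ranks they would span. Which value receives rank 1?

Sorted (ascending): 44, 57, 57, 72, 80
The 2 values of 57 occupy positions 2–3 → average rank (2+3)/2 = 2.5.
Rank 1 → value 44.

44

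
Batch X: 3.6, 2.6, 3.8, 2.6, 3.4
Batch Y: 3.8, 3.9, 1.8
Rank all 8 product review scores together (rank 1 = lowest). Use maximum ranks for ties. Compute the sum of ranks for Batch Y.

16

Sorted (ascending): 1.8, 2.6, 2.6, 3.4, 3.6, 3.8, 3.8, 3.9
The 2 values of 2.6 occupy positions 2–3 → each gets rank 3.
The 2 values of 3.8 occupy positions 6–7 → each gets rank 7.
Batch Y values → pooled ranks: 3.8→7, 3.9→8, 1.8→1
Rank sum = 7 + 8 + 1 = 16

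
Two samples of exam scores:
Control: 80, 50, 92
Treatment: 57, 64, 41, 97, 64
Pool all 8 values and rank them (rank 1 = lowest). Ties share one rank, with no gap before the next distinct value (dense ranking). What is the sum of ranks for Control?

Sorted (ascending): 41, 50, 57, 64, 64, 80, 92, 97
The 2 values of 64 share dense rank 4.
Remaining distinct values take the next consecutive integers.
Control values → pooled ranks: 80→5, 50→2, 92→6
Rank sum = 5 + 2 + 6 = 13

13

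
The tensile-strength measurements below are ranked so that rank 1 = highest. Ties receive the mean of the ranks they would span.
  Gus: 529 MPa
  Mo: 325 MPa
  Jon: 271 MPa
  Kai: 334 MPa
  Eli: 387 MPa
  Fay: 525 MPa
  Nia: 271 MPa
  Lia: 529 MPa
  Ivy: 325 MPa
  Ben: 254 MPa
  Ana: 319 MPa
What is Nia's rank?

Sorted (descending): 529, 529, 525, 387, 334, 325, 325, 319, 271, 271, 254
The 2 values of 529 occupy positions 1–2 → average rank (1+2)/2 = 1.5.
The 2 values of 325 occupy positions 6–7 → average rank (6+7)/2 = 6.5.
The 2 values of 271 occupy positions 9–10 → average rank (9+10)/2 = 9.5.
Nia has value 271 MPa → rank 9.5.

9.5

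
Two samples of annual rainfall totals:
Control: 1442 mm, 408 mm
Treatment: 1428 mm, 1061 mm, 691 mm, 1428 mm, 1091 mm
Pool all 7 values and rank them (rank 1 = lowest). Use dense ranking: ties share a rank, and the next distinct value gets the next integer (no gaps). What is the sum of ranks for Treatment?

19

Sorted (ascending): 408, 691, 1061, 1091, 1428, 1428, 1442
The 2 values of 1428 share dense rank 5.
Remaining distinct values take the next consecutive integers.
Treatment values → pooled ranks: 1428→5, 1061→3, 691→2, 1428→5, 1091→4
Rank sum = 5 + 3 + 2 + 5 + 4 = 19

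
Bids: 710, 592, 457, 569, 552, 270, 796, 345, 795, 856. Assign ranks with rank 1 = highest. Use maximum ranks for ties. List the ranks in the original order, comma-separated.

Sorted (descending): 856, 796, 795, 710, 592, 569, 552, 457, 345, 270
No ties — each value takes its position as its rank.

4, 5, 8, 6, 7, 10, 2, 9, 3, 1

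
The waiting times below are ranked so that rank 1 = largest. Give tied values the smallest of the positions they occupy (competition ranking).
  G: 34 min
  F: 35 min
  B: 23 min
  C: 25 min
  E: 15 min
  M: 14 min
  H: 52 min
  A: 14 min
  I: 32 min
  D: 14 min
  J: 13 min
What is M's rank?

Sorted (descending): 52, 35, 34, 32, 25, 23, 15, 14, 14, 14, 13
The 3 values of 14 occupy positions 8–10 → each gets rank 8.
M has value 14 min → rank 8.

8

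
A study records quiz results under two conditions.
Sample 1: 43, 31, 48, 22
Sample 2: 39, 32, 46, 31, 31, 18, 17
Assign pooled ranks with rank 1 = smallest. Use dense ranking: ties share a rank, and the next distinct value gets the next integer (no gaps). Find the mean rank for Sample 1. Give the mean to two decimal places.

5.75

Sorted (ascending): 17, 18, 22, 31, 31, 31, 32, 39, 43, 46, 48
The 3 values of 31 share dense rank 4.
Remaining distinct values take the next consecutive integers.
Sample 1 values → pooled ranks: 43→7, 31→4, 48→9, 22→3
Mean rank = (7 + 4 + 9 + 3) / 4 = 5.75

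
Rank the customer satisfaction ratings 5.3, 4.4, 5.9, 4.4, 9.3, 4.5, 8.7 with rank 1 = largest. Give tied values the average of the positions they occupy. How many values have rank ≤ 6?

5

Sorted (descending): 9.3, 8.7, 5.9, 5.3, 4.5, 4.4, 4.4
The 2 values of 4.4 occupy positions 6–7 → average rank (6+7)/2 = 6.5.
Ranks ≤ 6: {1, 2, 3, 4, 5} → 5 values.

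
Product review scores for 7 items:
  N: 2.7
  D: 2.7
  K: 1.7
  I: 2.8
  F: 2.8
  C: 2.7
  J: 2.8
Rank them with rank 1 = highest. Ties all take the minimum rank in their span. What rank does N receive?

4

Sorted (descending): 2.8, 2.8, 2.8, 2.7, 2.7, 2.7, 1.7
The 3 values of 2.8 occupy positions 1–3 → each gets rank 1.
The 3 values of 2.7 occupy positions 4–6 → each gets rank 4.
N has value 2.7 → rank 4.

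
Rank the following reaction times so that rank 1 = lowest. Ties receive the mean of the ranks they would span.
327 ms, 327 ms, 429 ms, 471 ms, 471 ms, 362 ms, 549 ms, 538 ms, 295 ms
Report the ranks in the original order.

Sorted (ascending): 295, 327, 327, 362, 429, 471, 471, 538, 549
The 2 values of 327 occupy positions 2–3 → average rank (2+3)/2 = 2.5.
The 2 values of 471 occupy positions 6–7 → average rank (6+7)/2 = 6.5.

2.5, 2.5, 5, 6.5, 6.5, 4, 9, 8, 1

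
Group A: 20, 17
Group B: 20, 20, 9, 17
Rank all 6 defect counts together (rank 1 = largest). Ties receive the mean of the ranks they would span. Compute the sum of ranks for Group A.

Sorted (descending): 20, 20, 20, 17, 17, 9
The 3 values of 20 occupy positions 1–3 → average rank 2.
The 2 values of 17 occupy positions 4–5 → average rank (4+5)/2 = 4.5.
Group A values → pooled ranks: 20→2, 17→4.5
Rank sum = 2 + 4.5 = 6.5

6.5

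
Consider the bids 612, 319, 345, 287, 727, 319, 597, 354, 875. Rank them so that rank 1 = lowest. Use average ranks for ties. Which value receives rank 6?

597

Sorted (ascending): 287, 319, 319, 345, 354, 597, 612, 727, 875
The 2 values of 319 occupy positions 2–3 → average rank (2+3)/2 = 2.5.
Rank 6 → value 597.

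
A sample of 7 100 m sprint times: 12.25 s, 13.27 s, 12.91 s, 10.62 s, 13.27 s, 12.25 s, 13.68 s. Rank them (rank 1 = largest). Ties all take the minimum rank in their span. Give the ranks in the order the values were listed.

Sorted (descending): 13.68, 13.27, 13.27, 12.91, 12.25, 12.25, 10.62
The 2 values of 13.27 occupy positions 2–3 → each gets rank 2.
The 2 values of 12.25 occupy positions 5–6 → each gets rank 5.

5, 2, 4, 7, 2, 5, 1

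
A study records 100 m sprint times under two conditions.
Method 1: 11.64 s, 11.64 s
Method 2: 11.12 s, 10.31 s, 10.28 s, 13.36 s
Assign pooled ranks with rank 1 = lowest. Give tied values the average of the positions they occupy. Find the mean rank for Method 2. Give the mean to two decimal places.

3.00

Sorted (ascending): 10.28, 10.31, 11.12, 11.64, 11.64, 13.36
The 2 values of 11.64 occupy positions 4–5 → average rank (4+5)/2 = 4.5.
Method 2 values → pooled ranks: 11.12→3, 10.31→2, 10.28→1, 13.36→6
Mean rank = (3 + 2 + 1 + 6) / 4 = 3.00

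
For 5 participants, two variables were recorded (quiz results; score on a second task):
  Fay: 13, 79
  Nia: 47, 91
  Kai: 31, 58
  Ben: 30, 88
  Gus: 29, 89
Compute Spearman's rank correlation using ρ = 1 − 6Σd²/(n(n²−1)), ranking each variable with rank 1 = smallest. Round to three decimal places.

Ranks of variable 1: 1, 5, 4, 3, 2
Ranks of variable 2: 2, 5, 1, 3, 4
d = r₁ − r₂: -1, 0, 3, 0, -2
d²: 1, 0, 9, 0, 4; Σd² = 14
ρ = 1 − 6·14/(5·24) = 1 − 84/120 = 0.300

0.300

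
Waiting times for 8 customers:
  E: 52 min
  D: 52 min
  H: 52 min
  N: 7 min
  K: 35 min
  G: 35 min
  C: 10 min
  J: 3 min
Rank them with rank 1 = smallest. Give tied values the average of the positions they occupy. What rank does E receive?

7

Sorted (ascending): 3, 7, 10, 35, 35, 52, 52, 52
The 2 values of 35 occupy positions 4–5 → average rank (4+5)/2 = 4.5.
The 3 values of 52 occupy positions 6–8 → average rank 7.
E has value 52 min → rank 7.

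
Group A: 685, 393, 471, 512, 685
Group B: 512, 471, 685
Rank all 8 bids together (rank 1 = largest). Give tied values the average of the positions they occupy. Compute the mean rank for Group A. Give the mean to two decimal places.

Sorted (descending): 685, 685, 685, 512, 512, 471, 471, 393
The 3 values of 685 occupy positions 1–3 → average rank 2.
The 2 values of 512 occupy positions 4–5 → average rank (4+5)/2 = 4.5.
The 2 values of 471 occupy positions 6–7 → average rank (6+7)/2 = 6.5.
Group A values → pooled ranks: 685→2, 393→8, 471→6.5, 512→4.5, 685→2
Mean rank = (2 + 8 + 6.5 + 4.5 + 2) / 5 = 4.60

4.60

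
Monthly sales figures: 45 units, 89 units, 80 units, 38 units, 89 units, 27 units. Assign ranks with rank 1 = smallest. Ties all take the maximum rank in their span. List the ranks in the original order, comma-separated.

3, 6, 4, 2, 6, 1

Sorted (ascending): 27, 38, 45, 80, 89, 89
The 2 values of 89 occupy positions 5–6 → each gets rank 6.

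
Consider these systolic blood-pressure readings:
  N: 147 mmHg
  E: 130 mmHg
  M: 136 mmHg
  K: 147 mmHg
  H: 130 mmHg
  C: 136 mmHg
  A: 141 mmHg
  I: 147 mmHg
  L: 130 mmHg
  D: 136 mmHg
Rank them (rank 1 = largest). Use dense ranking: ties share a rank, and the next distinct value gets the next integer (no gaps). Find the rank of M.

3

Sorted (descending): 147, 147, 147, 141, 136, 136, 136, 130, 130, 130
The 3 values of 147 share dense rank 1.
The 3 values of 136 share dense rank 3.
The 3 values of 130 share dense rank 4.
Remaining distinct values take the next consecutive integers.
M has value 136 mmHg → rank 3.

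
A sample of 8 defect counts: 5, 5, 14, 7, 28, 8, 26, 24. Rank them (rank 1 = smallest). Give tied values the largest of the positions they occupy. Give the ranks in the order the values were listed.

Sorted (ascending): 5, 5, 7, 8, 14, 24, 26, 28
The 2 values of 5 occupy positions 1–2 → each gets rank 2.

2, 2, 5, 3, 8, 4, 7, 6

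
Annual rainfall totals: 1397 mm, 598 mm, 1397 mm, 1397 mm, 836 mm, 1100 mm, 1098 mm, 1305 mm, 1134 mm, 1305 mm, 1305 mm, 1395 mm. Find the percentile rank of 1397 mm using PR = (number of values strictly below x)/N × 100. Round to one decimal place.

75.0

N = 12.
Strictly below 1397: 9. Equal to 1397: 3.
PR = 9/12 × 100 = 75.0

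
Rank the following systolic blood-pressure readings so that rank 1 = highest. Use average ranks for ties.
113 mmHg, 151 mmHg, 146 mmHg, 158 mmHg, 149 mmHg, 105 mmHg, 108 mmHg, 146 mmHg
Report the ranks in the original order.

6, 2, 4.5, 1, 3, 8, 7, 4.5

Sorted (descending): 158, 151, 149, 146, 146, 113, 108, 105
The 2 values of 146 occupy positions 4–5 → average rank (4+5)/2 = 4.5.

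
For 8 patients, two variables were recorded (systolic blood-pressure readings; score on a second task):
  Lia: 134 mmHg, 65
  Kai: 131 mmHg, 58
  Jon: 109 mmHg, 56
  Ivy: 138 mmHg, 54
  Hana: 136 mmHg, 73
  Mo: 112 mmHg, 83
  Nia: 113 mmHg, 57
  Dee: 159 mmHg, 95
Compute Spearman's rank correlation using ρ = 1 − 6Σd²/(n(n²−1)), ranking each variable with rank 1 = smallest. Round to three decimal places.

Ranks of variable 1: 5, 4, 1, 7, 6, 2, 3, 8
Ranks of variable 2: 5, 4, 2, 1, 6, 7, 3, 8
d = r₁ − r₂: 0, 0, -1, 6, 0, -5, 0, 0
d²: 0, 0, 1, 36, 0, 25, 0, 0; Σd² = 62
ρ = 1 − 6·62/(8·63) = 1 − 372/504 = 0.262

0.262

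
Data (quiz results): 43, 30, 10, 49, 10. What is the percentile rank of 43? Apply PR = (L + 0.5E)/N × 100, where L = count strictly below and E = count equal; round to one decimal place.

70.0

N = 5.
Strictly below 43: 3. Equal to 43: 1.
PR = (3 + 0.5·1)/5 × 100 = 70.0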